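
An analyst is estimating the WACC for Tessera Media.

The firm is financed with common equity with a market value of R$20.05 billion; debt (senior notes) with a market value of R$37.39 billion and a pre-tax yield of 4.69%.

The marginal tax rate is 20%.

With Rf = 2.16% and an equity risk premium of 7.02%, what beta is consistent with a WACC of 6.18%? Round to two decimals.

Total capital V = 20.05 + 37.39 = 57.44.
Equity weight = 20.05/57.44 = 0.3491.
Senior notes weight = 37.39/57.44 = 0.6509.
Debt contribution = 0.6509 × 4.69% × (1 − 20%) = 2.4423%.
Required equity contribution = 6.18% − 2.4423% = 3.7377%  ⇒  Re = 10.7078%.
CAPM: 10.7078% = 2.16% + β × 7.02%  ⇒  β = 1.2176.

1.22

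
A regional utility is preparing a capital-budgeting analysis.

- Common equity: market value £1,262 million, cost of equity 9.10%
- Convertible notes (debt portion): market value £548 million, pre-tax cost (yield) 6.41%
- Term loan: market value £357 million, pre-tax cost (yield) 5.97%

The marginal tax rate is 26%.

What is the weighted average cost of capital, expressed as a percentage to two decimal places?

Total capital V = 1262 + 548 + 357 = 2167.
Equity: weight = 1262/2167 = 0.5824; cost = 9.1%.
Convertible notes (debt portion): weight = 548/2167 = 0.2529; after-tax cost = 6.41% × (1 − 26%) = 4.7434%.
Term loan: weight = 357/2167 = 0.1647; after-tax cost = 5.97% × (1 − 26%) = 4.4178%.
WACC = 0.5824 × 9.1000% + 0.2529 × 4.7434% + 0.1647 × 4.4178% = 7.2269%.

7.23%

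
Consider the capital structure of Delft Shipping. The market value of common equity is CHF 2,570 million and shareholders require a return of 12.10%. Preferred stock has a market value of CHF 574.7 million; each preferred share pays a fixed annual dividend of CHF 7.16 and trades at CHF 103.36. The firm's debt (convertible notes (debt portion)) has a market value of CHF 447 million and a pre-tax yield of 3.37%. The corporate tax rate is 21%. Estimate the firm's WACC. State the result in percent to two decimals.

10.10%

Cost of preferred: Rp = 7.16 / 103.36 = 6.9272%.
Total capital V = 2570 + 574.7 + 447 = 3591.7.
Equity: weight = 2570/3591.7 = 0.7155; cost = 12.1%.
Preferred: weight = 574.7/3591.7 = 0.1600; cost = 6.9272%.
Convertible notes (debt portion): weight = 447/3591.7 = 0.1245; after-tax cost = 3.37% × (1 − 21%) = 2.6623%.
WACC = 0.7155 × 12.1000% + 0.1600 × 6.9272% + 0.1245 × 2.6623% = 10.0978%.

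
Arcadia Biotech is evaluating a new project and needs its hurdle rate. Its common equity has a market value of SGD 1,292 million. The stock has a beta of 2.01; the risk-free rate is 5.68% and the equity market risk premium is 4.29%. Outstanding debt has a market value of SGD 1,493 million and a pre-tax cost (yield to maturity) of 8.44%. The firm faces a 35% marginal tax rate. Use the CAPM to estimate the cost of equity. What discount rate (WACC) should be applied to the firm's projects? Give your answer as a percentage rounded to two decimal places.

9.58%

Cost of equity via CAPM: Re = 5.68% + 2.01 × 4.29% = 14.3029%.
Total capital V = 1292 + 1493 = 2785.
Equity: weight = 1292/2785 = 0.4639; cost = 14.3029%.
Debt: weight = 1493/2785 = 0.5361; after-tax cost = 8.44% × (1 − 35%) = 5.4860%.
WACC = 0.4639 × 14.3029% + 0.5361 × 5.4860% = 9.5763%.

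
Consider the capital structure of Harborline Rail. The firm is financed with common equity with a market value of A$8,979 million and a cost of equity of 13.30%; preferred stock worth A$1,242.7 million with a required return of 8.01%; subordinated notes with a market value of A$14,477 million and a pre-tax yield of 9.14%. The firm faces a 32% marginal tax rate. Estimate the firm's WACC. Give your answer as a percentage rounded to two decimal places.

Total capital V = 8979 + 1242.7 + 14477 = 24698.7.
Equity: weight = 8979/24698.7 = 0.3635; cost = 13.3%.
Preferred: weight = 1242.7/24698.7 = 0.0503; cost = 8.01%.
Subordinated notes: weight = 14477/24698.7 = 0.5861; after-tax cost = 9.14% × (1 − 32%) = 6.2152%.
WACC = 0.3635 × 13.3000% + 0.0503 × 8.0100% + 0.5861 × 6.2152% = 8.8811%.

8.88%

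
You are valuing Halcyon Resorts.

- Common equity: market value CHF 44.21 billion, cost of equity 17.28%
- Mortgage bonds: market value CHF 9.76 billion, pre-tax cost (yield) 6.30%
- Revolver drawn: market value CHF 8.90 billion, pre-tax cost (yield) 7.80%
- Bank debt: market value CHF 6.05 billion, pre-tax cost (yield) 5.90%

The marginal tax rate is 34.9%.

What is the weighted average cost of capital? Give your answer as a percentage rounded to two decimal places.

Total capital V = 44.21 + 9.76 + 8.9 + 6.05 = 68.92.
Equity: weight = 44.21/68.92 = 0.6415; cost = 17.28%.
Mortgage bonds: weight = 9.76/68.92 = 0.1416; after-tax cost = 6.3% × (1 − 34.9%) = 4.1013%.
Revolver drawn: weight = 8.9/68.92 = 0.1291; after-tax cost = 7.8% × (1 − 34.9%) = 5.0778%.
Bank debt: weight = 6.05/68.92 = 0.0878; after-tax cost = 5.9% × (1 − 34.9%) = 3.8409%.
WACC = 0.6415 × 17.2800% + 0.1416 × 4.1013% + 0.1291 × 5.0778% + 0.0878 × 3.8409% = 12.6583%.

12.66%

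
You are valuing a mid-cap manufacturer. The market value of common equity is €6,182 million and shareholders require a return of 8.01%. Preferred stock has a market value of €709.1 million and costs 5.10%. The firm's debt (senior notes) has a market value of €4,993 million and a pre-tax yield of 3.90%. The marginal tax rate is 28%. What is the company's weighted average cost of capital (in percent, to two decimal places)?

5.65%

Total capital V = 6182 + 709.1 + 4993 = 11884.1.
Equity: weight = 6182/11884.1 = 0.5202; cost = 8.01%.
Preferred: weight = 709.1/11884.1 = 0.0597; cost = 5.1%.
Senior notes: weight = 4993/11884.1 = 0.4201; after-tax cost = 3.9% × (1 − 28%) = 2.8080%.
WACC = 0.5202 × 8.0100% + 0.0597 × 5.1000% + 0.4201 × 2.8080% = 5.6508%.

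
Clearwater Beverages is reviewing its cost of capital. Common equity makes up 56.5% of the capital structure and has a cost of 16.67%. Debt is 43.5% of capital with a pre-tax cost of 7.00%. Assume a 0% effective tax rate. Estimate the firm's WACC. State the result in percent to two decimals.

12.46%

After-tax cost of debt = 7% × (1 − 0%) = 7.0000%.
WACC = 0.565 × 16.6700% + 0.435 × 7.0000% = 12.4635%.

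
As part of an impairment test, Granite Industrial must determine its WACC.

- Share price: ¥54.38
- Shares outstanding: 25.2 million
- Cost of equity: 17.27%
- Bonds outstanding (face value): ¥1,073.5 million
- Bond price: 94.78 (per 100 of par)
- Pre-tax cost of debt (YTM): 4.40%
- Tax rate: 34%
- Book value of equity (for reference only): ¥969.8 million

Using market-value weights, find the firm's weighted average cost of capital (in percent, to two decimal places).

Market value of equity E = 54.38 × 25.2m = 1370.376m. Market value of debt D = 1073.5m × 94.78/100 = 1017.4633m.
Total capital V = 1370.376 + 1017.4633 = 2387.8393.
Equity: weight = 1370.376/2387.8393 = 0.5739; cost = 17.27%.
Bonds outstanding: weight = 1017.4633/2387.8393 = 0.4261; after-tax cost = 4.4% × (1 − 34%) = 2.9040%.
WACC = 0.5739 × 17.2700% + 0.4261 × 2.9040% = 11.1486%.

11.15%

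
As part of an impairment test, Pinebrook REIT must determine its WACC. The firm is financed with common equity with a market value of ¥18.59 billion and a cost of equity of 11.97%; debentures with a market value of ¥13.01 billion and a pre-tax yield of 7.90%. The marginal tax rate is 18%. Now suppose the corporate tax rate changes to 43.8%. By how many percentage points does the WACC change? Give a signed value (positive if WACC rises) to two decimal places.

Current WACC:
Total capital V = 18.59 + 13.01 = 31.6.
Equity: weight = 18.59/31.6 = 0.5883; cost = 11.97%.
Debentures: weight = 13.01/31.6 = 0.4117; after-tax cost = 7.9% × (1 − 18%) = 6.4780%.
WACC = 0.5883 × 11.9700% + 0.4117 × 6.4780% = 9.7089%.
After the change:
Total capital V = 18.59 + 13.01 = 31.6.
Equity: weight = 18.59/31.6 = 0.5883; cost = 11.97%.
Debentures: weight = 13.01/31.6 = 0.4117; after-tax cost = 7.9% × (1 − 43.8%) = 4.4398%.
WACC = 0.5883 × 11.9700% + 0.4117 × 4.4398% = 8.8697%.
Change in WACC = 8.8697% − 9.7089% = -0.8391 pp.

-0.84 pp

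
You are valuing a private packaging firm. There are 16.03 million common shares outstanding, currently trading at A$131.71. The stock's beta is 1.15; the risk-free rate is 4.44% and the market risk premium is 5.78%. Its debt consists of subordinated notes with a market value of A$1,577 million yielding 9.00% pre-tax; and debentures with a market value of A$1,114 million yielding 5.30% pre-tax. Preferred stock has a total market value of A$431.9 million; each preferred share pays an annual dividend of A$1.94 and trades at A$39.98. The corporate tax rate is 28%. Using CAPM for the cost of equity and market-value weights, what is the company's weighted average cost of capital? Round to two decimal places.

Cost of equity via CAPM: Re = 4.44% + 1.15 × 5.78% = 11.0870%.
Cost of preferred: Rp = 1.94 / 39.98 = 4.8524%.
Market value of equity E = 131.71 × 16.03m = 2111.3113m.
Total capital V = 2111.3113 + 431.9 + 1577 + 1114 = 5234.2113.
Equity: weight = 2111.3113/5234.2113 = 0.4034; cost = 11.087%.
Preferred: weight = 431.9/5234.2113 = 0.0825; cost = 4.8524%.
Subordinated notes: weight = 1577/5234.2113 = 0.3013; after-tax cost = 9% × (1 − 28%) = 6.4800%.
Debentures: weight = 1114/5234.2113 = 0.2128; after-tax cost = 5.3% × (1 − 28%) = 3.8160%.
WACC = 0.4034 × 11.0870% + 0.0825 × 4.8524% + 0.3013 × 6.4800% + 0.2128 × 3.8160% = 7.6370%.

7.64%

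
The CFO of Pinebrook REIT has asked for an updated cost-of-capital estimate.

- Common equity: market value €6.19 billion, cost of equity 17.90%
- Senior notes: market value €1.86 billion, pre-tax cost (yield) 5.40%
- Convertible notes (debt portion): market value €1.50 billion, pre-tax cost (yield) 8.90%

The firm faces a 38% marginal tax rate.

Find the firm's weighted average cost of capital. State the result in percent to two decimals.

13.12%

Total capital V = 6.19 + 1.86 + 1.5 = 9.55.
Equity: weight = 6.19/9.55 = 0.6482; cost = 17.9%.
Senior notes: weight = 1.86/9.55 = 0.1948; after-tax cost = 5.4% × (1 − 38%) = 3.3480%.
Convertible notes (debt portion): weight = 1.5/9.55 = 0.1571; after-tax cost = 8.9% × (1 − 38%) = 5.5180%.
WACC = 0.6482 × 17.9000% + 0.1948 × 3.3480% + 0.1571 × 5.5180% = 13.1210%.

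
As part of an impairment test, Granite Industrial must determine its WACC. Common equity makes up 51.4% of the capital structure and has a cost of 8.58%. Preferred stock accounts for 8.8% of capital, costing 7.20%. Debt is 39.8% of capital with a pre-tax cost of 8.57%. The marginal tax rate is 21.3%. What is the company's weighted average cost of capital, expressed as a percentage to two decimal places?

7.73%

After-tax cost of debt = 8.57% × (1 − 21.3%) = 6.7446%.
WACC = 0.514 × 8.5800% + 0.088 × 7.2000% + 0.398 × 6.7446% = 7.7281%.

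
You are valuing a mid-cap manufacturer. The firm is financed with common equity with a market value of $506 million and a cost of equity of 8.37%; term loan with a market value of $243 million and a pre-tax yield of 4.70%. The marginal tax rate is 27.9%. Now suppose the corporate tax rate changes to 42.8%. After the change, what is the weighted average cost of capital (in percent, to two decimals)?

6.53%

After the change:
Total capital V = 506 + 243 = 749.
Equity: weight = 506/749 = 0.6756; cost = 8.37%.
Term loan: weight = 243/749 = 0.3244; after-tax cost = 4.7% × (1 − 42.8%) = 2.6884%.
WACC = 0.6756 × 8.3700% + 0.3244 × 2.6884% = 6.5267%.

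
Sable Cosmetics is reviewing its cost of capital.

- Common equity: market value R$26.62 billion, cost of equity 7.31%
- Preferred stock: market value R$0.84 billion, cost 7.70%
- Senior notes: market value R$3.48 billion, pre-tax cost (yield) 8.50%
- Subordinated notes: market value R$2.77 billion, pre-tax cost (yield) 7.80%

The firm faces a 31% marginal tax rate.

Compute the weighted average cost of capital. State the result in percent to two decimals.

Total capital V = 26.62 + 0.84 + 3.48 + 2.77 = 33.71.
Equity: weight = 26.62/33.71 = 0.7897; cost = 7.31%.
Preferred: weight = 0.84/33.71 = 0.0249; cost = 7.7%.
Senior notes: weight = 3.48/33.71 = 0.1032; after-tax cost = 8.5% × (1 − 31%) = 5.8650%.
Subordinated notes: weight = 2.77/33.71 = 0.0822; after-tax cost = 7.8% × (1 − 31%) = 5.3820%.
WACC = 0.7897 × 7.3100% + 0.0249 × 7.7000% + 0.1032 × 5.8650% + 0.0822 × 5.3820% = 7.0121%.

7.01%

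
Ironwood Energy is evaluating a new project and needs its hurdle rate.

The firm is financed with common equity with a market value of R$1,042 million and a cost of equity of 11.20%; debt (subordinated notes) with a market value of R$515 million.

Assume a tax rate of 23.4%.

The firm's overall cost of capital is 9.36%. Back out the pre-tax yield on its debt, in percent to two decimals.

Total capital V = 1042 + 515 = 1557.
Equity weight = 1042/1557 = 0.6692.
Subordinated notes weight = 515/1557 = 0.3308.
Equity contribution = 0.6692 × 11.2% = 7.4954%.
Remaining for debt = 9.36% − 7.4954% = 1.8646%.
Rd × (1 − 23.4%) × 0.3308 = 1.8646%  ⇒  Rd = 7.3592%.

7.36%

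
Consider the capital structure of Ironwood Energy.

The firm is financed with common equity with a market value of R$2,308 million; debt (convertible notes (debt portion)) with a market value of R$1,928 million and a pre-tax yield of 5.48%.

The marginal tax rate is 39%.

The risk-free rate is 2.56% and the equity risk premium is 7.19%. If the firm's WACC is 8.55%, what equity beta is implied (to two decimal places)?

Total capital V = 2308 + 1928 = 4236.
Equity weight = 2308/4236 = 0.5449.
Convertible notes (debt portion) weight = 1928/4236 = 0.4551.
Debt contribution = 0.4551 × 5.48% × (1 − 39%) = 1.5215%.
Required equity contribution = 8.55% − 1.5215% = 7.0285%  ⇒  Re = 12.8999%.
CAPM: 12.8999% = 2.56% + β × 7.19%  ⇒  β = 1.4381.

1.44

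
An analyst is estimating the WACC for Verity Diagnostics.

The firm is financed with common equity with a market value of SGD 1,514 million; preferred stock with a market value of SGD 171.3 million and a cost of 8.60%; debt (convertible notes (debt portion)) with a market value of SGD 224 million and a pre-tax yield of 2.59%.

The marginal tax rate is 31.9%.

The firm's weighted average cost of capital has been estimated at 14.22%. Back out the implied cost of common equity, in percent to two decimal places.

Total capital V = 1514 + 171.3 + 224 = 1909.3.
Equity weight = 1514/1909.3 = 0.7930.
Preferred weight = 171.3/1909.3 = 0.0897.
Convertible notes (debt portion) weight = 224/1909.3 = 0.1173.
Debt contribution = 0.1173 × 2.59% × (1 − 31.9%) = 0.2069%.
Preferred contribution = 0.0897 × 8.6% = 0.7716%.
Required equity contribution = 14.22% − 0.9785% = 13.2415%.
Re = 13.2415% / 0.7930 = 16.6988%.

16.70%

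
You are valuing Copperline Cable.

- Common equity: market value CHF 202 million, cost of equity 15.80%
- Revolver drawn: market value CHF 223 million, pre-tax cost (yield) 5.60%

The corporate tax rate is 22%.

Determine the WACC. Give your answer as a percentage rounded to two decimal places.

Total capital V = 202 + 223 = 425.
Equity: weight = 202/425 = 0.4753; cost = 15.8%.
Revolver drawn: weight = 223/425 = 0.5247; after-tax cost = 5.6% × (1 − 22%) = 4.3680%.
WACC = 0.4753 × 15.8000% + 0.5247 × 4.3680% = 9.8016%.

9.80%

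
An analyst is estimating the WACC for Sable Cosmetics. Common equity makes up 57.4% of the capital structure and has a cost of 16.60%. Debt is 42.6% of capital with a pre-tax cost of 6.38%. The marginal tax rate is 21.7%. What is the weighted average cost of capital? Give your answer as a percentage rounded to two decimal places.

11.66%

After-tax cost of debt = 6.38% × (1 − 21.7%) = 4.9955%.
WACC = 0.574 × 16.6000% + 0.426 × 4.9955% = 11.6565%.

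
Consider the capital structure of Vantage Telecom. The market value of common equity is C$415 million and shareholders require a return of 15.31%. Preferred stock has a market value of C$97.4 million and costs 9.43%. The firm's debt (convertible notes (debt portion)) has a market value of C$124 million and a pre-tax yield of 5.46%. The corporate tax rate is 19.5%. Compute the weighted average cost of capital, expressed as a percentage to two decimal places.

12.28%

Total capital V = 415 + 97.4 + 124 = 636.4.
Equity: weight = 415/636.4 = 0.6521; cost = 15.31%.
Preferred: weight = 97.4/636.4 = 0.1530; cost = 9.43%.
Convertible notes (debt portion): weight = 124/636.4 = 0.1948; after-tax cost = 5.46% × (1 − 19.5%) = 4.3953%.
WACC = 0.6521 × 15.3100% + 0.1530 × 9.4300% + 0.1948 × 4.3953% = 12.2834%.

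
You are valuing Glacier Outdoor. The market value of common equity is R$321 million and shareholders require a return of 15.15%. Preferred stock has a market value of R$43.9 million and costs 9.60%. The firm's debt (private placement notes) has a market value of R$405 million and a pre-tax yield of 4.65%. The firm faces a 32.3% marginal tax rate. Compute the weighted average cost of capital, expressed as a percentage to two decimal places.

8.52%

Total capital V = 321 + 43.9 + 405 = 769.9.
Equity: weight = 321/769.9 = 0.4169; cost = 15.15%.
Preferred: weight = 43.9/769.9 = 0.0570; cost = 9.6%.
Private placement notes: weight = 405/769.9 = 0.5260; after-tax cost = 4.65% × (1 − 32.3%) = 3.1481%.
WACC = 0.4169 × 15.1500% + 0.0570 × 9.6000% + 0.5260 × 3.1481% = 8.5200%.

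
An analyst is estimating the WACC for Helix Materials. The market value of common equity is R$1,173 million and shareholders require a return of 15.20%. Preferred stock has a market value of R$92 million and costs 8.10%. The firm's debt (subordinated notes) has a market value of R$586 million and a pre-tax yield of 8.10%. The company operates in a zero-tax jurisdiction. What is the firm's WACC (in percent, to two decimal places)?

12.60%

Total capital V = 1173 + 92 + 586 = 1851.
Equity: weight = 1173/1851 = 0.6337; cost = 15.2%.
Preferred: weight = 92/1851 = 0.0497; cost = 8.1%.
Subordinated notes: weight = 586/1851 = 0.3166; after-tax cost = 8.1% × (1 − 0%) = 8.1000%.
WACC = 0.6337 × 15.2000% + 0.0497 × 8.1000% + 0.3166 × 8.1000% = 12.5994%.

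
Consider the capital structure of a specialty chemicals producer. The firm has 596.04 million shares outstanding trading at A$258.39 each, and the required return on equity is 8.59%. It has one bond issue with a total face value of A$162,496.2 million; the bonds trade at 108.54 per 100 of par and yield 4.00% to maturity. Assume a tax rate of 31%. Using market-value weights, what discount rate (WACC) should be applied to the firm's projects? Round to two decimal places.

Market value of equity E = 258.39 × 596.04m = 154010.7756m. Market value of debt D = 162496.2m × 108.54/100 = 176373.37548m.
Total capital V = 154010.7756 + 176373.37548 = 330384.15108.
Equity: weight = 154010.7756/330384.15108 = 0.4662; cost = 8.59%.
Bonds outstanding: weight = 176373.37548/330384.15108 = 0.5338; after-tax cost = 4% × (1 − 31%) = 2.7600%.
WACC = 0.4662 × 8.5900% + 0.5338 × 2.7600% = 5.4777%.

5.48%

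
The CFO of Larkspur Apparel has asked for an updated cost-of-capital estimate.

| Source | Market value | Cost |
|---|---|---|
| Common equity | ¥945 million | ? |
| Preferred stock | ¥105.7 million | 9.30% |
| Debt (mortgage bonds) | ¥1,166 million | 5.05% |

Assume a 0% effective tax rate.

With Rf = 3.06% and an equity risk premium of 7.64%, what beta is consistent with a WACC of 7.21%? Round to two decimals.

Total capital V = 945 + 105.7 + 1166 = 2216.7.
Equity weight = 945/2216.7 = 0.4263.
Preferred weight = 105.7/2216.7 = 0.0477.
Mortgage bonds weight = 1166/2216.7 = 0.5260.
Debt contribution = 0.5260 × 5.05% × (1 − 0%) = 2.6563%.
Preferred contribution = 0.0477 × 9.3% = 0.4435%.
Required equity contribution = 7.21% − 3.0998% = 4.1102%  ⇒  Re = 9.6414%.
CAPM: 9.6414% = 3.06% + β × 7.64%  ⇒  β = 0.8614.

0.86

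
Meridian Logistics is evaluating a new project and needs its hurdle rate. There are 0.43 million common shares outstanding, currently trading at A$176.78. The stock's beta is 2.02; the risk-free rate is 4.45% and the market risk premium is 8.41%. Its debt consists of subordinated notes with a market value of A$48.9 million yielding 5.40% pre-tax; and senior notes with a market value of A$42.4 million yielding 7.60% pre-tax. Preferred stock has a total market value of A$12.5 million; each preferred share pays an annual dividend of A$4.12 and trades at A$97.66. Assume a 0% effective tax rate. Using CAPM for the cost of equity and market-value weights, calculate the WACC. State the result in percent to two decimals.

12.62%

Cost of equity via CAPM: Re = 4.45% + 2.02 × 8.41% = 21.4382%.
Cost of preferred: Rp = 4.12 / 97.66 = 4.2187%.
Market value of equity E = 176.78 × 0.43m = 76.0154m.
Total capital V = 76.0154 + 12.5 + 48.9 + 42.4 = 179.8154.
Equity: weight = 76.0154/179.8154 = 0.4227; cost = 21.4382%.
Preferred: weight = 12.5/179.8154 = 0.0695; cost = 4.2187%.
Subordinated notes: weight = 48.9/179.8154 = 0.2719; after-tax cost = 5.4% × (1 − 0%) = 5.4000%.
Senior notes: weight = 42.4/179.8154 = 0.2358; after-tax cost = 7.6% × (1 − 0%) = 7.6000%.
WACC = 0.4227 × 21.4382% + 0.0695 × 4.2187% + 0.2719 × 5.4000% + 0.2358 × 7.6000% = 12.6166%.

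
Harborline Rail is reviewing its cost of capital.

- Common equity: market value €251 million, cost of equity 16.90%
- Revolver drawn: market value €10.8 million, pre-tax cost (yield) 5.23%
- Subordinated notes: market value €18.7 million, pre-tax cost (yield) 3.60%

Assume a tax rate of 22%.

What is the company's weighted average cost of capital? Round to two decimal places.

15.47%

Total capital V = 251 + 10.8 + 18.7 = 280.5.
Equity: weight = 251/280.5 = 0.8948; cost = 16.9%.
Revolver drawn: weight = 10.8/280.5 = 0.0385; after-tax cost = 5.23% × (1 − 22%) = 4.0794%.
Subordinated notes: weight = 18.7/280.5 = 0.0667; after-tax cost = 3.6% × (1 − 22%) = 2.8080%.
WACC = 0.8948 × 16.9000% + 0.0385 × 4.0794% + 0.0667 × 2.8080% = 15.4669%.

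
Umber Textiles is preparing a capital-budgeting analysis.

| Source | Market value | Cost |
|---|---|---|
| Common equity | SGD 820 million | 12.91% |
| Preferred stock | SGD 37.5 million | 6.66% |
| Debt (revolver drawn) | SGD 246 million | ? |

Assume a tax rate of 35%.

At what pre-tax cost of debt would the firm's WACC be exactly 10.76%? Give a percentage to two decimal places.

6.49%

Total capital V = 820 + 37.5 + 246 = 1103.5.
Equity weight = 820/1103.5 = 0.7431.
Preferred weight = 37.5/1103.5 = 0.0340.
Revolver drawn weight = 246/1103.5 = 0.2229.
Equity contribution = 0.7431 × 12.91% = 9.5933%.
Preferred contribution = 0.0340 × 6.66% = 0.2263%.
Remaining for debt = 10.76% − 9.8196% = 0.9404%.
Rd × (1 − 35%) × 0.2229 = 0.9404%  ⇒  Rd = 6.4897%.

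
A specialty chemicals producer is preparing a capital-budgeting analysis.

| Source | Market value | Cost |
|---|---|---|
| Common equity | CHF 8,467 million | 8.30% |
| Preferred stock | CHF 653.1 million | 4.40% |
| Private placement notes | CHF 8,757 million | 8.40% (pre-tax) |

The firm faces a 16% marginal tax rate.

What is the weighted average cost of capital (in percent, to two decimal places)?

Total capital V = 8467 + 653.1 + 8757 = 17877.1.
Equity: weight = 8467/17877.1 = 0.4736; cost = 8.3%.
Preferred: weight = 653.1/17877.1 = 0.0365; cost = 4.4%.
Private placement notes: weight = 8757/17877.1 = 0.4898; after-tax cost = 8.4% × (1 − 16%) = 7.0560%.
WACC = 0.4736 × 8.3000% + 0.0365 × 4.4000% + 0.4898 × 7.0560% = 7.5482%.

7.55%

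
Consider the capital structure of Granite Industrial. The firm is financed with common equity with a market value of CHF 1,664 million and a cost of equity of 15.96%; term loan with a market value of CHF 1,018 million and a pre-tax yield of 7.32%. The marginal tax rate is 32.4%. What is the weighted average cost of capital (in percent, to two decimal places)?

11.78%

Total capital V = 1664 + 1018 = 2682.
Equity: weight = 1664/2682 = 0.6204; cost = 15.96%.
Term loan: weight = 1018/2682 = 0.3796; after-tax cost = 7.32% × (1 − 32.4%) = 4.9483%.
WACC = 0.6204 × 15.9600% + 0.3796 × 4.9483% = 11.7803%.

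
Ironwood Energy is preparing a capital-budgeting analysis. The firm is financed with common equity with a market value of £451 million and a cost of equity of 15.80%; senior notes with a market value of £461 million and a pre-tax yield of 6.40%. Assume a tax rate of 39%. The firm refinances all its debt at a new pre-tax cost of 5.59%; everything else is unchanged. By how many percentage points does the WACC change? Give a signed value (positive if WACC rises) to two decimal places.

-0.25 pp

Current WACC:
Total capital V = 451 + 461 = 912.
Equity: weight = 451/912 = 0.4945; cost = 15.8%.
Senior notes: weight = 461/912 = 0.5055; after-tax cost = 6.4% × (1 − 39%) = 3.9040%.
WACC = 0.4945 × 15.8000% + 0.5055 × 3.9040% = 9.7868%.
After the change:
Total capital V = 451 + 461 = 912.
Equity: weight = 451/912 = 0.4945; cost = 15.8%.
Senior notes: weight = 461/912 = 0.5055; after-tax cost = 5.59% × (1 − 39%) = 3.4099%.
WACC = 0.4945 × 15.8000% + 0.5055 × 3.4099% = 9.5370%.
Change in WACC = 9.5370% − 9.7868% = -0.2498 pp.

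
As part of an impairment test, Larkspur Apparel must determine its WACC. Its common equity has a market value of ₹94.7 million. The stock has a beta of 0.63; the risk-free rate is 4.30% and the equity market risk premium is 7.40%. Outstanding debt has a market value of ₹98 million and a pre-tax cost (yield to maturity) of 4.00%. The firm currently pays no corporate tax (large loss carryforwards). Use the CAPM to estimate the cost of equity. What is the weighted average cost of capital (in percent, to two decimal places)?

6.44%

Cost of equity via CAPM: Re = 4.3% + 0.63 × 7.4% = 8.9620%.
Total capital V = 94.7 + 98 = 192.7.
Equity: weight = 94.7/192.7 = 0.4914; cost = 8.962%.
Debt: weight = 98/192.7 = 0.5086; after-tax cost = 4% × (1 − 0%) = 4.0000%.
WACC = 0.4914 × 8.9620% + 0.5086 × 4.0000% = 6.4385%.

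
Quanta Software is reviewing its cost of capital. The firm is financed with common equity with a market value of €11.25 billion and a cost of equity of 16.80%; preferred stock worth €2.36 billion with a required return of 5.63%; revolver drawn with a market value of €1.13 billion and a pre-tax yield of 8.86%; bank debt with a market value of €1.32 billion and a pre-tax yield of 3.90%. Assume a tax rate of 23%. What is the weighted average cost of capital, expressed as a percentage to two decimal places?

13.32%

Total capital V = 11.25 + 2.36 + 1.13 + 1.32 = 16.06.
Equity: weight = 11.25/16.06 = 0.7005; cost = 16.8%.
Preferred: weight = 2.36/16.06 = 0.1469; cost = 5.63%.
Revolver drawn: weight = 1.13/16.06 = 0.0704; after-tax cost = 8.86% × (1 − 23%) = 6.8222%.
Bank debt: weight = 1.32/16.06 = 0.0822; after-tax cost = 3.9% × (1 − 23%) = 3.0030%.
WACC = 0.7005 × 16.8000% + 0.1469 × 5.6300% + 0.0704 × 6.8222% + 0.0822 × 3.0030% = 13.3225%.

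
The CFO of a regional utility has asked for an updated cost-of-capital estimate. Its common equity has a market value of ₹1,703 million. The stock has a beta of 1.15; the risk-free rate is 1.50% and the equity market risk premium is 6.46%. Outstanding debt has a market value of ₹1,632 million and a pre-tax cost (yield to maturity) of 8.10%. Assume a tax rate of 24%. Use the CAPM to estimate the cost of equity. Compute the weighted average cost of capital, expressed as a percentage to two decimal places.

Cost of equity via CAPM: Re = 1.5% + 1.15 × 6.46% = 8.9290%.
Total capital V = 1703 + 1632 = 3335.
Equity: weight = 1703/3335 = 0.5106; cost = 8.929%.
Debt: weight = 1632/3335 = 0.4894; after-tax cost = 8.1% × (1 − 24%) = 6.1560%.
WACC = 0.5106 × 8.9290% + 0.4894 × 6.1560% = 7.5720%.

7.57%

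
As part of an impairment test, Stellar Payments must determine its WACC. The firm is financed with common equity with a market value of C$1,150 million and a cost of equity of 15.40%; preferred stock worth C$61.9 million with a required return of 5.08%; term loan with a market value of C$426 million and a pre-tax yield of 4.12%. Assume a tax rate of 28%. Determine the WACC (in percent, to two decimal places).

11.78%

Total capital V = 1150 + 61.9 + 426 = 1637.9.
Equity: weight = 1150/1637.9 = 0.7021; cost = 15.4%.
Preferred: weight = 61.9/1637.9 = 0.0378; cost = 5.08%.
Term loan: weight = 426/1637.9 = 0.2601; after-tax cost = 4.12% × (1 − 28%) = 2.9664%.
WACC = 0.7021 × 15.4000% + 0.0378 × 5.0800% + 0.2601 × 2.9664% = 11.7761%.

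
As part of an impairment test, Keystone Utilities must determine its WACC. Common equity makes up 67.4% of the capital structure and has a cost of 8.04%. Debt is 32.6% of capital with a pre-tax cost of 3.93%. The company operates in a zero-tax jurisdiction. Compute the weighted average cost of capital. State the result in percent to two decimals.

6.70%

After-tax cost of debt = 3.93% × (1 − 0%) = 3.9300%.
WACC = 0.674 × 8.0400% + 0.326 × 3.9300% = 6.7001%.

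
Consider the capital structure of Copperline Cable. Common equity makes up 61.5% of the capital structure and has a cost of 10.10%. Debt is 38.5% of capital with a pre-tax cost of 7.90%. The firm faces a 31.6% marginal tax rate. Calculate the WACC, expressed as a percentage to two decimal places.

8.29%

After-tax cost of debt = 7.9% × (1 − 31.6%) = 5.4036%.
WACC = 0.615 × 10.1000% + 0.385 × 5.4036% = 8.2919%.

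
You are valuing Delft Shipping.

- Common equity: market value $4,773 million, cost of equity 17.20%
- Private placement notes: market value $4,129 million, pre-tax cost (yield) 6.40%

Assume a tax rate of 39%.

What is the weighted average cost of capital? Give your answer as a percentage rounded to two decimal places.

11.03%

Total capital V = 4773 + 4129 = 8902.
Equity: weight = 4773/8902 = 0.5362; cost = 17.2%.
Private placement notes: weight = 4129/8902 = 0.4638; after-tax cost = 6.4% × (1 − 39%) = 3.9040%.
WACC = 0.5362 × 17.2000% + 0.4638 × 3.9040% = 11.0329%.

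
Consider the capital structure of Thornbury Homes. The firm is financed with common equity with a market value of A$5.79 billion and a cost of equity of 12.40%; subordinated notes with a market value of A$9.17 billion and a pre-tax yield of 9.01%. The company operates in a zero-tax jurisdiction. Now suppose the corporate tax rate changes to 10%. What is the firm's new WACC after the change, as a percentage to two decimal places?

9.77%

After the change:
Total capital V = 5.79 + 9.17 = 14.96.
Equity: weight = 5.79/14.96 = 0.3870; cost = 12.4%.
Subordinated notes: weight = 9.17/14.96 = 0.6130; after-tax cost = 9.01% × (1 − 10%) = 8.1090%.
WACC = 0.3870 × 12.4000% + 0.6130 × 8.1090% = 9.7698%.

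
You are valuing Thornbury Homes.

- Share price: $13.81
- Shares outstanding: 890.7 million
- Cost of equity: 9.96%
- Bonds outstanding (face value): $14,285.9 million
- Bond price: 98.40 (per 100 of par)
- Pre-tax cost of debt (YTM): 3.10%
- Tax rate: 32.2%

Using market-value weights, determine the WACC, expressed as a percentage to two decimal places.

Market value of equity E = 13.81 × 890.7m = 12300.567m. Market value of debt D = 14285.9m × 98.4/100 = 14057.3256m.
Total capital V = 12300.567 + 14057.3256 = 26357.8926.
Equity: weight = 12300.567/26357.8926 = 0.4667; cost = 9.96%.
Bonds outstanding: weight = 14057.3256/26357.8926 = 0.5333; after-tax cost = 3.1% × (1 − 32.2%) = 2.1018%.
WACC = 0.4667 × 9.9600% + 0.5333 × 2.1018% = 5.7690%.

5.77%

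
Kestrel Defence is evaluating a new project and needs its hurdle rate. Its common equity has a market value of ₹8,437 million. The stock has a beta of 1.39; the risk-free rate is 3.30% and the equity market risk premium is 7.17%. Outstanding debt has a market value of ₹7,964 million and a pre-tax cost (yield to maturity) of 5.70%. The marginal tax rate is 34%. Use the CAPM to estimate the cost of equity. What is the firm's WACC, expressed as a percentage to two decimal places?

8.65%

Cost of equity via CAPM: Re = 3.3% + 1.39 × 7.17% = 13.2663%.
Total capital V = 8437 + 7964 = 16401.
Equity: weight = 8437/16401 = 0.5144; cost = 13.2663%.
Debt: weight = 7964/16401 = 0.4856; after-tax cost = 5.7% × (1 − 34%) = 3.7620%.
WACC = 0.5144 × 13.2663% + 0.4856 × 3.7620% = 8.6512%.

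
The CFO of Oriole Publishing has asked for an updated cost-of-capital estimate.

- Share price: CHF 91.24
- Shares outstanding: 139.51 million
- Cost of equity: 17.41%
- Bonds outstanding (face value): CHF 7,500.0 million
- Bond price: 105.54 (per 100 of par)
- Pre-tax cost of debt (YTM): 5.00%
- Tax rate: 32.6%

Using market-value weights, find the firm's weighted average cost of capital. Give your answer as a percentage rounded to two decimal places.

12.03%

Market value of equity E = 91.24 × 139.51m = 12728.8924m. Market value of debt D = 7500m × 105.54/100 = 7915.5m.
Total capital V = 12728.8924 + 7915.5 = 20644.3924.
Equity: weight = 12728.8924/20644.3924 = 0.6166; cost = 17.41%.
Bonds outstanding: weight = 7915.5/20644.3924 = 0.3834; after-tax cost = 5% × (1 − 32.6%) = 3.3700%.
WACC = 0.6166 × 17.4100% + 0.3834 × 3.3700% = 12.0268%.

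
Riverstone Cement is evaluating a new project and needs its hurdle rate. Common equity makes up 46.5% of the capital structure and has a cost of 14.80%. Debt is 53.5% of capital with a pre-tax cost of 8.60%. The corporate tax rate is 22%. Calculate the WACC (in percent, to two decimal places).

10.47%

After-tax cost of debt = 8.6% × (1 − 22%) = 6.7080%.
WACC = 0.465 × 14.8000% + 0.535 × 6.7080% = 10.4708%.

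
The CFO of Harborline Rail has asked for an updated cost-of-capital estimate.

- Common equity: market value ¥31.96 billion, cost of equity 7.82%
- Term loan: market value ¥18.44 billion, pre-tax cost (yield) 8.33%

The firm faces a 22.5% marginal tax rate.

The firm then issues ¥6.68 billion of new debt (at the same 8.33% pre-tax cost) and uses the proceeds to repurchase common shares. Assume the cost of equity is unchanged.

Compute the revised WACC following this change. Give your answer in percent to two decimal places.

After the change:
Total capital V = 25.28 + 25.12 = 50.4.
Equity: weight = 25.28/50.4 = 0.5016; cost = 7.82%.
Term loan: weight = 25.12/50.4 = 0.4984; after-tax cost = 8.33% × (1 − 22.5%) = 6.4558%.
WACC = 0.5016 × 7.8200% + 0.4984 × 6.4558% = 7.1400%.

7.14%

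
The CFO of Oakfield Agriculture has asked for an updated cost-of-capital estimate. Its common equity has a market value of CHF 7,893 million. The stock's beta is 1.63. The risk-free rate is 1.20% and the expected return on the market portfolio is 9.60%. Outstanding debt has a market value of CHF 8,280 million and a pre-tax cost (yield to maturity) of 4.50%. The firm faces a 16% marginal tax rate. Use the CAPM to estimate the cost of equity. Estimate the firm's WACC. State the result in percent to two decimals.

9.20%

Market risk premium = 9.6% − 1.2% = 8.4%.
Cost of equity via CAPM: Re = 1.2% + 1.63 × 8.4% = 14.8920%.
Total capital V = 7893 + 8280 = 16173.
Equity: weight = 7893/16173 = 0.4880; cost = 14.892%.
Debt: weight = 8280/16173 = 0.5120; after-tax cost = 4.5% × (1 − 16%) = 3.7800%.
WACC = 0.4880 × 14.8920% + 0.5120 × 3.7800% = 9.2031%.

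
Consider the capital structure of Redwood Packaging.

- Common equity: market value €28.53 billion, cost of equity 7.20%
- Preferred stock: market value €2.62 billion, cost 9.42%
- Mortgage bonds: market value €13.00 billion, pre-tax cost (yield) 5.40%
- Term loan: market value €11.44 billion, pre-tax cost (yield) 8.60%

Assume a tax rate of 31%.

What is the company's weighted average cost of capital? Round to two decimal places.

6.23%

Total capital V = 28.53 + 2.62 + 13 + 11.44 = 55.59.
Equity: weight = 28.53/55.59 = 0.5132; cost = 7.2%.
Preferred: weight = 2.62/55.59 = 0.0471; cost = 9.42%.
Mortgage bonds: weight = 13/55.59 = 0.2339; after-tax cost = 5.4% × (1 − 31%) = 3.7260%.
Term loan: weight = 11.44/55.59 = 0.2058; after-tax cost = 8.6% × (1 − 31%) = 5.9340%.
WACC = 0.5132 × 7.2000% + 0.0471 × 9.4200% + 0.2339 × 3.7260% + 0.2058 × 5.9340% = 6.2317%.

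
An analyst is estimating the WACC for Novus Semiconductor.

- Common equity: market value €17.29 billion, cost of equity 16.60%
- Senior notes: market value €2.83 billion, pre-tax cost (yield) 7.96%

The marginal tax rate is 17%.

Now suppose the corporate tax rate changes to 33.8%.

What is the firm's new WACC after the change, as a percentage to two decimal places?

After the change:
Total capital V = 17.29 + 2.83 = 20.12.
Equity: weight = 17.29/20.12 = 0.8593; cost = 16.6%.
Senior notes: weight = 2.83/20.12 = 0.1407; after-tax cost = 7.96% × (1 − 33.8%) = 5.2695%.
WACC = 0.8593 × 16.6000% + 0.1407 × 5.2695% = 15.0063%.

15.01%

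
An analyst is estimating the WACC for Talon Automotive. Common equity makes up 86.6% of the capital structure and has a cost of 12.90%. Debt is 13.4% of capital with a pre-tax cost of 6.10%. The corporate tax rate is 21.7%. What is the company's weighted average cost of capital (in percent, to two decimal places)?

After-tax cost of debt = 6.1% × (1 − 21.7%) = 4.7763%.
WACC = 0.866 × 12.9000% + 0.134 × 4.7763% = 11.8114%.

11.81%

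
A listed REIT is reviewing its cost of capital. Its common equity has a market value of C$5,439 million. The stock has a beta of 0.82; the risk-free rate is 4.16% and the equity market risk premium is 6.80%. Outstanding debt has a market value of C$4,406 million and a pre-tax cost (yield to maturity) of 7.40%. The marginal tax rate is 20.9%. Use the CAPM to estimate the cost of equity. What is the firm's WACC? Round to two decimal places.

8.00%

Cost of equity via CAPM: Re = 4.16% + 0.82 × 6.8% = 9.7360%.
Total capital V = 5439 + 4406 = 9845.
Equity: weight = 5439/9845 = 0.5525; cost = 9.736%.
Debt: weight = 4406/9845 = 0.4475; after-tax cost = 7.4% × (1 − 20.9%) = 5.8534%.
WACC = 0.5525 × 9.7360% + 0.4475 × 5.8534% = 7.9984%.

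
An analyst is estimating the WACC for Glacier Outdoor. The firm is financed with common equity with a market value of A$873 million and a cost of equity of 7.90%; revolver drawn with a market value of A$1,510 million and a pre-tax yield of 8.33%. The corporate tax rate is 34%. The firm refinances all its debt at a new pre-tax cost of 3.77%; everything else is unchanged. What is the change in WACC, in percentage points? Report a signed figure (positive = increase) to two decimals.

Current WACC:
Total capital V = 873 + 1510 = 2383.
Equity: weight = 873/2383 = 0.3663; cost = 7.9%.
Revolver drawn: weight = 1510/2383 = 0.6337; after-tax cost = 8.33% × (1 − 34%) = 5.4978%.
WACC = 0.3663 × 7.9000% + 0.6337 × 5.4978% = 6.3778%.
After the change:
Total capital V = 873 + 1510 = 2383.
Equity: weight = 873/2383 = 0.3663; cost = 7.9%.
Revolver drawn: weight = 1510/2383 = 0.6337; after-tax cost = 3.77% × (1 − 34%) = 2.4882%.
WACC = 0.3663 × 7.9000% + 0.6337 × 2.4882% = 4.4708%.
Change in WACC = 4.4708% − 6.3778% = -1.9070 pp.

-1.91 pp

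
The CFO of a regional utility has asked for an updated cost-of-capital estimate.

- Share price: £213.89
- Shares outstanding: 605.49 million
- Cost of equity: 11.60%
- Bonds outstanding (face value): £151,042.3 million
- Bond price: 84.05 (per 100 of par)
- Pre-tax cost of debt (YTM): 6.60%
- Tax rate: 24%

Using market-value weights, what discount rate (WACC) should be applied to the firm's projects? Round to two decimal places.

8.34%

Market value of equity E = 213.89 × 605.49m = 129508.2561m. Market value of debt D = 151042.3m × 84.05/100 = 126951.05315m.
Total capital V = 129508.2561 + 126951.05315 = 256459.30925.
Equity: weight = 129508.2561/256459.30925 = 0.5050; cost = 11.6%.
Bonds outstanding: weight = 126951.05315/256459.30925 = 0.4950; after-tax cost = 6.6% × (1 − 24%) = 5.0160%.
WACC = 0.5050 × 11.6000% + 0.4950 × 5.0160% = 8.3408%.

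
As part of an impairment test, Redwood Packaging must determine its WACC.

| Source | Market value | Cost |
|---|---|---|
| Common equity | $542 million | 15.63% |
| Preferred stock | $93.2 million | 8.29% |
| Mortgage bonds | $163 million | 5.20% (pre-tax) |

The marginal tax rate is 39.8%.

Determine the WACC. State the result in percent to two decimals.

Total capital V = 542 + 93.2 + 163 = 798.2.
Equity: weight = 542/798.2 = 0.6790; cost = 15.63%.
Preferred: weight = 93.2/798.2 = 0.1168; cost = 8.29%.
Mortgage bonds: weight = 163/798.2 = 0.2042; after-tax cost = 5.2% × (1 − 39.8%) = 3.1304%.
WACC = 0.6790 × 15.6300% + 0.1168 × 8.2900% + 0.2042 × 3.1304% = 12.2204%.

12.22%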